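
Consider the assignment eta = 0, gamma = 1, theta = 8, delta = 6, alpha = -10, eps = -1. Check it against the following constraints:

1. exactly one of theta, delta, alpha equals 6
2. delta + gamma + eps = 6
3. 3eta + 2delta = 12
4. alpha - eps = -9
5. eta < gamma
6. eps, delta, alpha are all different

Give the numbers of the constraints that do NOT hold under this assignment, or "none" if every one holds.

The assignment satisfies every constraint.

1. theta=8, delta=6, alpha=-10; 1 of them equals 6  ✓
2. delta + gamma + eps = 6 + 1 + (-1) = 6  ✓
3. 3eta + 2delta = 3(0) + 2(6) = 12  ✓
4. alpha - eps = -10 - (-1) = -9  ✓
5. eta = 0, gamma = 1; 0 < 1  ✓
6. values -1, 6, -10 are pairwise distinct  ✓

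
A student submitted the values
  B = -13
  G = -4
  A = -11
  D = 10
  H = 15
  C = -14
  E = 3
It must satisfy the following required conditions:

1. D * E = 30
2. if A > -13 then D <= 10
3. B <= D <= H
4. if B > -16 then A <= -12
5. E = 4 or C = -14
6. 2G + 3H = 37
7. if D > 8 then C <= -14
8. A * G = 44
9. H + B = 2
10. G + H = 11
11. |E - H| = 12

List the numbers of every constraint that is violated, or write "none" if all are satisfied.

The assignment fails constraint 4.

1. D * E = 10 * 3 = 30 — satisfied.
2. A = -11 > -13, so we need D ≤ 10; D = 10 ≤ 10 — satisfied.
3. values -13 <= 10 <= 15 — satisfied.
4. B = -13 > -16, so we need A ≤ -12; but A = -11 > -12 — violated.
5. E = 3 ≠ 4, but C = -14 = -14 (second disjunct) — satisfied.
6. 2G + 3H = 2(-4) + 3(15) = 37 — satisfied.
7. D = 10 > 8, so we need C ≤ -14; C = -14 ≤ -14 — satisfied.
8. A * G = -11 * (-4) = 44 — satisfied.
9. H + B = 15 + (-13) = 2 — satisfied.
10. G + H = -4 + 15 = 11 — satisfied.
11. |3 - 15| = 12 — satisfied.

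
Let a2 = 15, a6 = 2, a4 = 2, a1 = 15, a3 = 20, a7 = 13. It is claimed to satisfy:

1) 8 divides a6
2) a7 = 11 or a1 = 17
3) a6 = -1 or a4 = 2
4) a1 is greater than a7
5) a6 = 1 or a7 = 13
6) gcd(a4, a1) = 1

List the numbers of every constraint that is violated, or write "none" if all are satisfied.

The assignment fails constraints 1, 2.

1) 2 = 8*0 + 2, so 8 does not divide 2  FAIL
2) a7 = 13 ≠ 11 and a1 = 15 ≠ 17; both disjuncts false  FAIL
3) a6 = 2 ≠ -1, but a4 = 2 = 2 (second disjunct)  OK
4) a1 = 15, a7 = 13; 15 > 13  OK
5) a6 = 2 ≠ 1, but a7 = 13 = 13 (second disjunct)  OK
6) gcd(2, 15) = 1  OK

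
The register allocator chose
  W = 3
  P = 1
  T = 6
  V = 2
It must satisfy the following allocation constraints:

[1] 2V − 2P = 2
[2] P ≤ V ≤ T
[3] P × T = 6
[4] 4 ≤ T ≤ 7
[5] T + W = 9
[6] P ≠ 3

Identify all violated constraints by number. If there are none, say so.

The assignment satisfies every constraint.

[1] 2V − 2P = 2(2) − 2(1) = 2 — holds.
[2] values 1 ≤ 2 ≤ 6 — holds.
[3] P × T = 1 × 6 = 6 — holds.
[4] T = 6 lies in [4, 7] — holds.
[5] T + W = 6 + 3 = 9 — holds.
[6] P = 1, and 1 ≠ 3 — holds.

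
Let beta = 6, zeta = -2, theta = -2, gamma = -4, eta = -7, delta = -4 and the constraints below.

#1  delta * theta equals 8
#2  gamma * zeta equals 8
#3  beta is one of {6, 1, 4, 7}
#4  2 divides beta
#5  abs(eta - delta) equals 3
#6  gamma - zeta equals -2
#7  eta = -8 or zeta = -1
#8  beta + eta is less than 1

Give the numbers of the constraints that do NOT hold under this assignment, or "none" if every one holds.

Constraint 7 is violated.

#1 delta * theta = -4 * (-2) = 8 — holds.
#2 gamma * zeta = -4 * (-2) = 8 — holds.
#3 beta = 6 is in {6, 1, 4, 7} — holds.
#4 6 / 2 = 3, so 2 divides 6 — holds.
#5 abs(-7 - (-4)) = 3 — holds.
#6 gamma - zeta = -4 - (-2) = -2 — holds.
#7 eta = -7 ≠ -8 and zeta = -2 ≠ -1; both disjuncts false — does not hold.
#8 beta + eta = 6 + (-7) = -1; -1 < 1 — holds.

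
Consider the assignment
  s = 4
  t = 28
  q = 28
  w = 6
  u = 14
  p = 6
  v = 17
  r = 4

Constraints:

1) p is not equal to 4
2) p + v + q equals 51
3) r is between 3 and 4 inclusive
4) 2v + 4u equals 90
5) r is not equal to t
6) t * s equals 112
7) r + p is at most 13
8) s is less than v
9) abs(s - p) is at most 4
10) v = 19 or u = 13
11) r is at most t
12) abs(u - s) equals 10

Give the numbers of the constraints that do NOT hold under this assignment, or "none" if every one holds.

Constraint 10 does not hold.

1) p = 6, and 6 ≠ 4  holds
2) p + v + q = 6 + 17 + 28 = 51  holds
3) r = 4 lies in [3, 4]  holds
4) 2v + 4u = 2(17) + 4(14) = 90  holds
5) r = 4, t = 28; distinct  holds
6) t * s = 28 * 4 = 112  holds
7) r + p = 4 + 6 = 10; 10 ≤ 13  holds
8) s = 4, v = 17; 4 < 17  holds
9) abs(4 - 6) = 2; 2 ≤ 4  holds
10) v = 17 ≠ 19 and u = 14 ≠ 13; both disjuncts false  fails
11) r = 4, t = 28; 4 ≤ 28  holds
12) abs(14 - 4) = 10  holds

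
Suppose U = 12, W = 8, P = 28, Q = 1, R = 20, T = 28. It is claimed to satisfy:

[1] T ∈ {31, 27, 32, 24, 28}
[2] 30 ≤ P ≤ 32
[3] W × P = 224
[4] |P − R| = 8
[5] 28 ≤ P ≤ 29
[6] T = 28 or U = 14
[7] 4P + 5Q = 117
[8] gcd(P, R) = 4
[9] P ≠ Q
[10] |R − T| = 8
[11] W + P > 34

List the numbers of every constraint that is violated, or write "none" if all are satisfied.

Violated: 2.

[1] T = 28 is in {31, 27, 32, 24, 28} — holds.
[2] P = 28 is outside [30, 32] — fails.
[3] W × P = 8 × 28 = 224 — holds.
[4] |28 − 20| = 8 — holds.
[5] P = 28 lies in [28, 29] — holds.
[6] T = 28 = 28 (first disjunct) — holds.
[7] 4P + 5Q = 4(28) + 5(1) = 117 — holds.
[8] gcd(28, 20) = 4 — holds.
[9] P = 28, Q = 1; distinct — holds.
[10] |20 − 28| = 8 — holds.
[11] W + P = 8 + 28 = 36; 36 > 34 — holds.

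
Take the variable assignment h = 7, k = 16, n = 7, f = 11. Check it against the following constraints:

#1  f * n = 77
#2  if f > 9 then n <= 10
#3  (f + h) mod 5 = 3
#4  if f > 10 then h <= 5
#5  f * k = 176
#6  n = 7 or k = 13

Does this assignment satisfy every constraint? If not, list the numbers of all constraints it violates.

Constraint 4 is violated.

#1 f * n = 11 * 7 = 77  yes
#2 f = 11 > 9, so we need n ≤ 10; n = 7 ≤ 10  yes
#3 f + h = 18; 18 mod 5 = 3  yes
#4 f = 11 > 10, so we need h ≤ 5; but h = 7 > 5  no
#5 f * k = 11 * 16 = 176  yes
#6 n = 7 = 7 (first disjunct)  yes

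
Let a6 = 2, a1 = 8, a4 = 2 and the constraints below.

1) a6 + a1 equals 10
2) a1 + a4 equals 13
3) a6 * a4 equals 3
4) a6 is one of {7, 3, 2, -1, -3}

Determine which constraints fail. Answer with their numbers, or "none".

1) a6 + a1 = 2 + 8 = 10  ✓
2) a1 + a4 = 8 + 2 = 10, not 13  ✗
3) a6 * a4 = 2 * 2 = 4, not 3  ✗
4) a6 = 2 is in {7, 3, 2, -1, -3}  ✓

No — constraints 2, 3 are not satisfied.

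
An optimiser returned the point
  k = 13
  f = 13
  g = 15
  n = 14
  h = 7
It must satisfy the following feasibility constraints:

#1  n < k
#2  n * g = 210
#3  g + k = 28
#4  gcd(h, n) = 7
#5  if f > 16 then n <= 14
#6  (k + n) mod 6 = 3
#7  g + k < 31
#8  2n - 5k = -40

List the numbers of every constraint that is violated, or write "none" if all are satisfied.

#1 n = 14, k = 13; 14 ≥ 13 (want <)  false
#2 n * g = 14 * 15 = 210  true
#3 g + k = 15 + 13 = 28  true
#4 gcd(7, 14) = 7  true
#5 f = 13, not > 16; antecedent false, conditional vacuously true  true
#6 k + n = 27; 27 mod 6 = 3  true
#7 g + k = 15 + 13 = 28; 28 < 31  true
#8 2n - 5k = 2(14) - 5(13) = -37, not -40  false

Constraints 1 and 8 do not hold.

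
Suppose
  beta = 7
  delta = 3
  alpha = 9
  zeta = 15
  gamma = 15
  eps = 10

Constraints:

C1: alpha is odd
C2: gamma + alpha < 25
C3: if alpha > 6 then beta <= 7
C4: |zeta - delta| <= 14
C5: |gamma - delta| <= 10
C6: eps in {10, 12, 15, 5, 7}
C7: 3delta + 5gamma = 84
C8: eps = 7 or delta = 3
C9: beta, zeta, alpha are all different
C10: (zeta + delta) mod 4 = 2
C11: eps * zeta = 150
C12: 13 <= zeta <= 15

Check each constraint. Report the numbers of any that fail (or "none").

The assignment fails constraint 5.

C1: alpha = 9 is odd  ✓
C2: gamma + alpha = 15 + 9 = 24; 24 < 25  ✓
C3: alpha = 9 > 6, so we need beta ≤ 7; beta = 7 ≤ 7  ✓
C4: |15 - 3| = 12; 12 ≤ 14  ✓
C5: |15 - 3| = 12; 12 > 10, exceeds bound 10  ✗
C6: eps = 10 is in {10, 12, 15, 5, 7}  ✓
C7: 3delta + 5gamma = 3(3) + 5(15) = 84  ✓
C8: eps = 10 ≠ 7, but delta = 3 = 3 (second disjunct)  ✓
C9: values 7, 15, 9 are pairwise distinct  ✓
C10: zeta + delta = 18; 18 mod 4 = 2  ✓
C11: eps * zeta = 10 * 15 = 150  ✓
C12: zeta = 15 lies in [13, 15]  ✓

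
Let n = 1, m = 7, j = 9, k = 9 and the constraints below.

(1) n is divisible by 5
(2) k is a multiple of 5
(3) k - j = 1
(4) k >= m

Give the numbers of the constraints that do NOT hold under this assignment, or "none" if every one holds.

The assignment fails constraints 1, 2, and 3.

(1) 1 = 5*0 + 1, so 5 does not divide 1  ✗
(2) 9 = 5*1 + 4, so 5 does not divide 9  ✗
(3) k - j = 9 - 9 = 0, not 1  ✗
(4) k = 9, m = 7; 9 ≥ 7  ✓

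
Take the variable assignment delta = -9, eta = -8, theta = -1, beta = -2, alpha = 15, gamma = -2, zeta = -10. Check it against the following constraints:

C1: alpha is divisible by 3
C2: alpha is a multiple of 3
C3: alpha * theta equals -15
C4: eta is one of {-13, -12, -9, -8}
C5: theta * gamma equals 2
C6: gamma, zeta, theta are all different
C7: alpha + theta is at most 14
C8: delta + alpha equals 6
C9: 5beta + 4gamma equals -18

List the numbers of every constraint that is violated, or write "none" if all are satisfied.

C1: 15 / 3 = 5, so 3 divides 15  ✔
C2: 15 / 3 = 5, so 3 divides 15  ✔
C3: alpha * theta = 15 * (-1) = -15  ✔
C4: eta = -8 is in {-13, -12, -9, -8}  ✔
C5: theta * gamma = -1 * (-2) = 2  ✔
C6: values -2, -10, -1 are pairwise distinct  ✔
C7: alpha + theta = 15 + (-1) = 14; 14 ≤ 14  ✔
C8: delta + alpha = -9 + 15 = 6  ✔
C9: 5beta + 4gamma = 5(-2) + 4(-2) = -18  ✔

None — every constraint holds.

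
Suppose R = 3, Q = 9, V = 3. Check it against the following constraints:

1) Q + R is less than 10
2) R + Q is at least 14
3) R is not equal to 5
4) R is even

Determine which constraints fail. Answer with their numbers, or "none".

No — constraints 1, 2, and 4 are not satisfied.

1) Q + R = 9 + 3 = 12; 12 ≥ 10, bound 10 not met  fails
2) R + Q = 3 + 9 = 12; 12 < 14, bound 14 not met  fails
3) R = 3, and 3 ≠ 5  holds
4) R = 3 is odd  fails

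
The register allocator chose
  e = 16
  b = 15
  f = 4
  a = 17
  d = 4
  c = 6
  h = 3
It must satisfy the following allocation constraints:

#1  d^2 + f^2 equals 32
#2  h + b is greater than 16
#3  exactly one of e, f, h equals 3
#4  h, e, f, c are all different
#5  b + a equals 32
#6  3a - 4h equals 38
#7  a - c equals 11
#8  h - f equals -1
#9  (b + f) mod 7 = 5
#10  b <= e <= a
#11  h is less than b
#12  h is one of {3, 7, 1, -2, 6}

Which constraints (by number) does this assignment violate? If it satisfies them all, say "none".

#1 d^2 + f^2 = 4^2 + 4^2 = 16 + 16 = 32  yes
#2 h + b = 3 + 15 = 18; 18 > 16  yes
#3 e=16, f=4, h=3; 1 of them equals 3  yes
#4 values 3, 16, 4, 6 are pairwise distinct  yes
#5 b + a = 15 + 17 = 32  yes
#6 3a - 4h = 3(17) - 4(3) = 39, not 38  no
#7 a - c = 17 - 6 = 11  yes
#8 h - f = 3 - 4 = -1  yes
#9 b + f = 19; 19 mod 7 = 5  yes
#10 values 15 <= 16 <= 17  yes
#11 h = 3, b = 15; 3 < 15  yes
#12 h = 3 is in {3, 7, 1, -2, 6}  yes

The assignment fails constraint 6.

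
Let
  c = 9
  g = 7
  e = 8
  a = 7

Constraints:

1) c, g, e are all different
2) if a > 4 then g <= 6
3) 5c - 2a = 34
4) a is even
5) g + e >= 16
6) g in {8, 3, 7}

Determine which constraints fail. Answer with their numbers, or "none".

The assignment fails constraints 2, 3, 4, and 5.

1) values 9, 7, 8 are pairwise distinct — holds.
2) a = 7 > 4, so we need g ≤ 6; but g = 7 > 6 — fails.
3) 5c - 2a = 5(9) - 2(7) = 31, not 34 — fails.
4) a = 7 is odd — fails.
5) g + e = 7 + 8 = 15; 15 < 16, bound 16 not met — fails.
6) g = 7 is in {8, 3, 7} — holds.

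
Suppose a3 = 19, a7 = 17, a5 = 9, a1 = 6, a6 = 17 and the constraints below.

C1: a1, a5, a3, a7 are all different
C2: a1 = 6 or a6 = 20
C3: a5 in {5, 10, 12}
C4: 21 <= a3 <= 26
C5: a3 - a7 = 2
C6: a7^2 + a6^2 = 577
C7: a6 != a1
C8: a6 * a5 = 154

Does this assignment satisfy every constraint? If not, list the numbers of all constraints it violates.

Violated: 3, 4, 6, 8.

C1: values 6, 9, 19, 17 are pairwise distinct  ✔
C2: a1 = 6 = 6 (first disjunct)  ✔
C3: a5 = 9 is not in {5, 10, 12}  ✘
C4: a3 = 19 is outside [21, 26]  ✘
C5: a3 - a7 = 19 - 17 = 2  ✔
C6: a7^2 + a6^2 = 17^2 + 17^2 = 289 + 289 = 578, not 577  ✘
C7: a6 = 17, a1 = 6; distinct  ✔
C8: a6 * a5 = 17 * 9 = 153, not 154  ✘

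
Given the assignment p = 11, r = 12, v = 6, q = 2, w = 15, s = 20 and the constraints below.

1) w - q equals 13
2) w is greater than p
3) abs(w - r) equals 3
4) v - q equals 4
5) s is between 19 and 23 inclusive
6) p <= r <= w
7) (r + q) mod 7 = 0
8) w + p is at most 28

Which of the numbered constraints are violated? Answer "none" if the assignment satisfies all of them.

1) w - q = 15 - 2 = 13 — satisfied.
2) w = 15, p = 11; 15 > 11 — satisfied.
3) abs(15 - 12) = 3 — satisfied.
4) v - q = 6 - 2 = 4 — satisfied.
5) s = 20 lies in [19, 23] — satisfied.
6) values 11 <= 12 <= 15 — satisfied.
7) r + q = 14; 14 mod 7 = 0 — satisfied.
8) w + p = 15 + 11 = 26; 26 ≤ 28 — satisfied.

No violations.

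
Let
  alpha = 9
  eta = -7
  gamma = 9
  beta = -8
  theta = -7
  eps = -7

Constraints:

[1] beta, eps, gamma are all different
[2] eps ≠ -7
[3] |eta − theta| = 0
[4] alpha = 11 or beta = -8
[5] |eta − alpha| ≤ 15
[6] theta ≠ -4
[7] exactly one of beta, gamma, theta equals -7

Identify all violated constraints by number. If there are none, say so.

[1] values -8, -7, 9 are pairwise distinct  OK
[2] eps = -7, but -7 is required to differ  FAIL
[3] |-7 − (-7)| = 0  OK
[4] alpha = 9 ≠ 11, but beta = -8 = -8 (second disjunct)  OK
[5] |-7 − 9| = 16; 16 > 15, exceeds bound 15  FAIL
[6] theta = -7, and -7 ≠ -4  OK
[7] beta=-8, gamma=9, theta=-7; 1 of them equals -7  OK

Constraints 2 and 5 are violated.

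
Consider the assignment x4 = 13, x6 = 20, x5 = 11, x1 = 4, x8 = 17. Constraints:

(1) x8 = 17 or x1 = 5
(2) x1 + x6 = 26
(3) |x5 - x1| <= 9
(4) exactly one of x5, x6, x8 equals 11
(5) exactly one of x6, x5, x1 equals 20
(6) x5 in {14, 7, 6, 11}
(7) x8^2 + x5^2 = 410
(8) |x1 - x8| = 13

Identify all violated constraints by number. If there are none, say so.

Constraint 2 does not hold.

(1) x8 = 17 = 17 (first disjunct) — satisfied.
(2) x1 + x6 = 4 + 20 = 24, not 26 — violated.
(3) |11 - 4| = 7; 7 ≤ 9 — satisfied.
(4) x5=11, x6=20, x8=17; 1 of them equals 11 — satisfied.
(5) x6=20, x5=11, x1=4; 1 of them equals 20 — satisfied.
(6) x5 = 11 is in {14, 7, 6, 11} — satisfied.
(7) x8^2 + x5^2 = 17^2 + 11^2 = 289 + 121 = 410 — satisfied.
(8) |4 - 17| = 13 — satisfied.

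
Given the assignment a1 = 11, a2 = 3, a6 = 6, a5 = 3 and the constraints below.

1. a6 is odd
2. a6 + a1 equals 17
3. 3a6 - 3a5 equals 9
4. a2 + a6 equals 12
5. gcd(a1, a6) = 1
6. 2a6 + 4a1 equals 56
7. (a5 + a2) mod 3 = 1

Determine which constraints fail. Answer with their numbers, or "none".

1. a6 = 6 is even — violated.
2. a6 + a1 = 6 + 11 = 17 — OK.
3. 3a6 - 3a5 = 3(6) - 3(3) = 9 — OK.
4. a2 + a6 = 3 + 6 = 9, not 12 — violated.
5. gcd(11, 6) = 1 — OK.
6. 2a6 + 4a1 = 2(6) + 4(11) = 56 — OK.
7. a5 + a2 = 6; 6 mod 3 = 0, not 1 — violated.

Constraints 1, 4, 7 are violated.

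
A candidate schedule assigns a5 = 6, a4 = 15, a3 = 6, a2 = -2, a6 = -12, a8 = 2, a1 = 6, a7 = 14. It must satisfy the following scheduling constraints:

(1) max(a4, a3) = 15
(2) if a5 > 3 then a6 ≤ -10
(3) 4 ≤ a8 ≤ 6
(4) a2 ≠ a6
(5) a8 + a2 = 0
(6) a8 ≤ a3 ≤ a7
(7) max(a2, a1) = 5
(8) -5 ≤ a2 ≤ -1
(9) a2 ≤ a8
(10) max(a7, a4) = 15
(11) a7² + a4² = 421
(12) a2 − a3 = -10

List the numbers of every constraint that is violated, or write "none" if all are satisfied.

(1) max(15, 6) = 15 — OK.
(2) a5 = 6 > 3, so we need a6 ≤ -10; a6 = -12 ≤ -10 — OK.
(3) a8 = 2 is outside [4, 6] — violated.
(4) a2 = -2, a6 = -12; distinct — OK.
(5) a8 + a2 = 2 + (-2) = 0 — OK.
(6) values 2 ≤ 6 ≤ 14 — OK.
(7) max(-2, 6) = 6, not 5 — violated.
(8) a2 = -2 lies in [-5, -1] — OK.
(9) a2 = -2, a8 = 2; -2 ≤ 2 — OK.
(10) max(14, 15) = 15 — OK.
(11) a7² + a4² = 14² + 15² = 196 + 225 = 421 — OK.
(12) a2 − a3 = -2 − 6 = -8, not -10 — violated.

Violated: 3, 7, 12.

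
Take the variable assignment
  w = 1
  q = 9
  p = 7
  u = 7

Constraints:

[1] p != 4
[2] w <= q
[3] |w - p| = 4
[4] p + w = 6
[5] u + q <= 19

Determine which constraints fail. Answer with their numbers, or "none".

[1] p = 7, and 7 ≠ 4 — satisfied.
[2] w = 1, q = 9; 1 ≤ 9 — satisfied.
[3] |1 - 7| = 6, not 4 — violated.
[4] p + w = 7 + 1 = 8, not 6 — violated.
[5] u + q = 7 + 9 = 16; 16 ≤ 19 — satisfied.

The assignment fails constraints 3 and 4.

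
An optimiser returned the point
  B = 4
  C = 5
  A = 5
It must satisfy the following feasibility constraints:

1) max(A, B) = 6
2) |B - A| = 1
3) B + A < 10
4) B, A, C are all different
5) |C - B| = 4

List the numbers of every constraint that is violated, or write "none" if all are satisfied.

1) max(5, 4) = 5, not 6  false
2) |4 - 5| = 1  true
3) B + A = 4 + 5 = 9; 9 < 10  true
4) A = C = 5, not all different  false
5) |5 - 4| = 1, not 4  false

Constraints 1, 4, 5 do not hold.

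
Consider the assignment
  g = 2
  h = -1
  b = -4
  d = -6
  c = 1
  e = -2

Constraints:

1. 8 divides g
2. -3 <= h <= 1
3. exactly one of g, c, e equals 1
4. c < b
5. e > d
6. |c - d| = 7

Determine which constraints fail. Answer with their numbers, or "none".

1. 2 = 8*0 + 2, so 8 does not divide 2  false
2. h = -1 lies in [-3, 1]  true
3. g=2, c=1, e=-2; 1 of them equals 1  true
4. c = 1, b = -4; 1 ≥ -4 (want <)  false
5. e = -2, d = -6; -2 > -6  true
6. |1 - (-6)| = 7  true

Constraints 1, 4 are violated.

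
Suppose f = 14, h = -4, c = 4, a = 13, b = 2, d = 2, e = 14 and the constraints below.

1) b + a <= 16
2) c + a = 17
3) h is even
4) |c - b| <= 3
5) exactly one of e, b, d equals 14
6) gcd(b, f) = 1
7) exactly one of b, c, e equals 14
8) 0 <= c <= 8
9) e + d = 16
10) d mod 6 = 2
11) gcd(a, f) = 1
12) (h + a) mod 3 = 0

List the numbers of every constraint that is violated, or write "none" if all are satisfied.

Constraint 6 is violated.

1) b + a = 2 + 13 = 15; 15 ≤ 16  yes
2) c + a = 4 + 13 = 17  yes
3) h = -4 is even  yes
4) |4 - 2| = 2; 2 ≤ 3  yes
5) e=14, b=2, d=2; 1 of them equals 14  yes
6) gcd(2, 14) = 2, not 1  no
7) b=2, c=4, e=14; 1 of them equals 14  yes
8) c = 4 lies in [0, 8]  yes
9) e + d = 14 + 2 = 16  yes
10) 2 mod 6 = 2  yes
11) gcd(13, 14) = 1  yes
12) h + a = 9; 9 mod 3 = 0  yes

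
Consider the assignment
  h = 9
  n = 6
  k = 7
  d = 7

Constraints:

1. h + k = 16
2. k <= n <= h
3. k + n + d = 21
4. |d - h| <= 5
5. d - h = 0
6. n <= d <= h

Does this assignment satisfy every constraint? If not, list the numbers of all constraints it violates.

Constraints 2, 3, 5 are violated.

1. h + k = 9 + 7 = 16 — holds.
2. values 7, 6, 9; k = 7 is not <= n = 6 — does not hold.
3. k + n + d = 7 + 6 + 7 = 20, not 21 — does not hold.
4. |7 - 9| = 2; 2 ≤ 5 — holds.
5. d - h = 7 - 9 = -2, not 0 — does not hold.
6. values 6 <= 7 <= 9 — holds.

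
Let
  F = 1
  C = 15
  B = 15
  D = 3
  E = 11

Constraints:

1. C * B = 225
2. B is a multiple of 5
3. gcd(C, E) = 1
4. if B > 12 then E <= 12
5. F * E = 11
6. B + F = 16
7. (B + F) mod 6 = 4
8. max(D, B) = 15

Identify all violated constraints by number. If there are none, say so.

1. C * B = 15 * 15 = 225 — OK.
2. 15 / 5 = 3, so 5 divides 15 — OK.
3. gcd(15, 11) = 1 — OK.
4. B = 15 > 12, so we need E ≤ 12; E = 11 ≤ 12 — OK.
5. F * E = 1 * 11 = 11 — OK.
6. B + F = 15 + 1 = 16 — OK.
7. B + F = 16; 16 mod 6 = 4 — OK.
8. max(3, 15) = 15 — OK.

None — every constraint holds.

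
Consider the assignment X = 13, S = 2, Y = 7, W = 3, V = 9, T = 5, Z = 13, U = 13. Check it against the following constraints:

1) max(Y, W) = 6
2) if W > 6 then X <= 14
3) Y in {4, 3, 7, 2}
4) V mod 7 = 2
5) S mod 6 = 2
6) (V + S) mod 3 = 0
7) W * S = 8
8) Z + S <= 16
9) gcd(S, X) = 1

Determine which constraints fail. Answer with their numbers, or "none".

Constraints 1, 6, and 7 are violated.

1) max(7, 3) = 7, not 6  ✗
2) W = 3, not > 6; antecedent false, conditional vacuously true  ✓
3) Y = 7 is in {4, 3, 7, 2}  ✓
4) 9 mod 7 = 2  ✓
5) 2 mod 6 = 2  ✓
6) V + S = 11; 11 mod 3 = 2, not 0  ✗
7) W * S = 3 * 2 = 6, not 8  ✗
8) Z + S = 13 + 2 = 15; 15 ≤ 16  ✓
9) gcd(2, 13) = 1  ✓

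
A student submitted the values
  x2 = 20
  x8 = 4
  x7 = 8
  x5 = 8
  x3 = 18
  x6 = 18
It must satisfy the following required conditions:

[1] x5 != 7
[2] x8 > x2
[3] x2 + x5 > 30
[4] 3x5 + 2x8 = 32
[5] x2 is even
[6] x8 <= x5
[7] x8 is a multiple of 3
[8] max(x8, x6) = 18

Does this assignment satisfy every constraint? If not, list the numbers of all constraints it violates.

No — constraints 2, 3, 7 are not satisfied.

[1] x5 = 8, and 8 ≠ 7 — holds.
[2] x8 = 4, x2 = 20; 4 ≤ 20 (want >) — does not hold.
[3] x2 + x5 = 20 + 8 = 28; 28 ≤ 30, bound 30 not met — does not hold.
[4] 3x5 + 2x8 = 3(8) + 2(4) = 32 — holds.
[5] x2 = 20 is even — holds.
[6] x8 = 4, x5 = 8; 4 ≤ 8 — holds.
[7] 4 = 3*1 + 1, so 3 does not divide 4 — does not hold.
[8] max(4, 18) = 18 — holds.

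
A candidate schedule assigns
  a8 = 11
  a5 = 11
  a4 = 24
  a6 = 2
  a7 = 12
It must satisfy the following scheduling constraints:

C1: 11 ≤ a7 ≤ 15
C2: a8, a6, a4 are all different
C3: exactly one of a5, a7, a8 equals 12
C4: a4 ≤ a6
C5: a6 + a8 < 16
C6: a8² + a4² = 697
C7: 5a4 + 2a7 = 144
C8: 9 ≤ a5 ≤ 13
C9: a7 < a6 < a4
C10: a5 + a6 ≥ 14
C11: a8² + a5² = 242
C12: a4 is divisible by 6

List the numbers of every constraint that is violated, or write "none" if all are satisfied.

C1: a7 = 12 lies in [11, 15] — holds.
C2: values 11, 2, 24 are pairwise distinct — holds.
C3: a5=11, a7=12, a8=11; 1 of them equals 12 — holds.
C4: a4 = 24, a6 = 2; 24 > 2 (want ≤) — fails.
C5: a6 + a8 = 2 + 11 = 13; 13 < 16 — holds.
C6: a8² + a4² = 11² + 24² = 121 + 576 = 697 — holds.
C7: 5a4 + 2a7 = 5(24) + 2(12) = 144 — holds.
C8: a5 = 11 lies in [9, 13] — holds.
C9: values 12, 2, 24; a7 = 12 is not < a6 = 2 — fails.
C10: a5 + a6 = 11 + 2 = 13; 13 < 14, bound 14 not met — fails.
C11: a8² + a5² = 11² + 11² = 121 + 121 = 242 — holds.
C12: 24 / 6 = 4, so 6 divides 24 — holds.

The assignment fails constraints 4, 9, 10.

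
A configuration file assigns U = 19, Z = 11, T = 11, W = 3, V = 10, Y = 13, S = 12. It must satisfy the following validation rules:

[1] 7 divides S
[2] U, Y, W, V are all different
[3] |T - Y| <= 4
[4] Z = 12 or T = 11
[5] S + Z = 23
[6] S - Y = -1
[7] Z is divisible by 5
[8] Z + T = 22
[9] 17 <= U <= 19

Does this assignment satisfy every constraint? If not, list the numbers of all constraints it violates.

Violated: 1 and 7.

[1] 12 = 7*1 + 5, so 7 does not divide 12 — violated.
[2] values 19, 13, 3, 10 are pairwise distinct — satisfied.
[3] |11 - 13| = 2; 2 ≤ 4 — satisfied.
[4] Z = 11 ≠ 12, but T = 11 = 11 (second disjunct) — satisfied.
[5] S + Z = 12 + 11 = 23 — satisfied.
[6] S - Y = 12 - 13 = -1 — satisfied.
[7] 11 = 5*2 + 1, so 5 does not divide 11 — violated.
[8] Z + T = 11 + 11 = 22 — satisfied.
[9] U = 19 lies in [17, 19] — satisfied.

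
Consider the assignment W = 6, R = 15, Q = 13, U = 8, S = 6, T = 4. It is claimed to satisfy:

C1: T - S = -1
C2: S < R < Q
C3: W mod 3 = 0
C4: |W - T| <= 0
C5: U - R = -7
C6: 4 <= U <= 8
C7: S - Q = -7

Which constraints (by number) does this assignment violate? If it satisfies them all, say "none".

Constraints 1, 2, 4 are violated.

C1: T - S = 4 - 6 = -2, not -1 — violated.
C2: values 6, 15, 13; R = 15 is not < Q = 13 — violated.
C3: 6 mod 3 = 0 — OK.
C4: |6 - 4| = 2; 2 > 0, exceeds bound 0 — violated.
C5: U - R = 8 - 15 = -7 — OK.
C6: U = 8 lies in [4, 8] — OK.
C7: S - Q = 6 - 13 = -7 — OK.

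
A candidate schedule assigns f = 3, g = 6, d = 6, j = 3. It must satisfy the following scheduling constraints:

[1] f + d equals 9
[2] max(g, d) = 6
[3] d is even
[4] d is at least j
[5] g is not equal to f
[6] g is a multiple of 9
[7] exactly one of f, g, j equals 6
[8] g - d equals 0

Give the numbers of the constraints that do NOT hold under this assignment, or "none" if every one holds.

[1] f + d = 3 + 6 = 9 — holds.
[2] max(6, 6) = 6 — holds.
[3] d = 6 is even — holds.
[4] d = 6, j = 3; 6 ≥ 3 — holds.
[5] g = 6, f = 3; distinct — holds.
[6] 6 = 9*0 + 6, so 9 does not divide 6 — does not hold.
[7] f=3, g=6, j=3; 1 of them equals 6 — holds.
[8] g - d = 6 - 6 = 0 — holds.

The assignment fails constraint 6.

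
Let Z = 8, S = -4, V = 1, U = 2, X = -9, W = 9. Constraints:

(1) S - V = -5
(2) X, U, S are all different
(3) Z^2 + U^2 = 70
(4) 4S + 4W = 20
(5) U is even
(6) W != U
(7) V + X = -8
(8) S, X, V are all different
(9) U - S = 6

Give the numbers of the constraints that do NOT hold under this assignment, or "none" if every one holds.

No — constraint 3 is not satisfied.

(1) S - V = -4 - 1 = -5  holds
(2) values -9, 2, -4 are pairwise distinct  holds
(3) Z^2 + U^2 = 8^2 + 2^2 = 64 + 4 = 68, not 70  fails
(4) 4S + 4W = 4(-4) + 4(9) = 20  holds
(5) U = 2 is even  holds
(6) W = 9, U = 2; distinct  holds
(7) V + X = 1 + (-9) = -8  holds
(8) values -4, -9, 1 are pairwise distinct  holds
(9) U - S = 2 - (-4) = 6  holds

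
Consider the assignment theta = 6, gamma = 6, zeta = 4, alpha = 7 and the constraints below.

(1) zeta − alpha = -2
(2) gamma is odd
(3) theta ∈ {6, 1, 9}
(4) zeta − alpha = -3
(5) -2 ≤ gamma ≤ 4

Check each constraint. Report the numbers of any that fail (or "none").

Constraints 1, 2, and 5 do not hold.

(1) zeta − alpha = 4 − 7 = -3, not -2  FAIL
(2) gamma = 6 is even  FAIL
(3) theta = 6 is in {6, 1, 9}  OK
(4) zeta − alpha = 4 − 7 = -3  OK
(5) gamma = 6 is outside [-2, 4]  FAIL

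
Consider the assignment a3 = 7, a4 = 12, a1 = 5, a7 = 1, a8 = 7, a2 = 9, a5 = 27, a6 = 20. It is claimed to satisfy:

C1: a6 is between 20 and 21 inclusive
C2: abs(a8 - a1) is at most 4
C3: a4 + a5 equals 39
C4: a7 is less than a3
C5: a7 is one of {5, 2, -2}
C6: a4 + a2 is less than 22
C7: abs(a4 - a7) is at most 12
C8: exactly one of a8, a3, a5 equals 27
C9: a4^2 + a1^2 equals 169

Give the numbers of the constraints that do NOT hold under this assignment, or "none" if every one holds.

No — constraint 5 is not satisfied.

C1: a6 = 20 lies in [20, 21]  holds
C2: abs(7 - 5) = 2; 2 ≤ 4  holds
C3: a4 + a5 = 12 + 27 = 39  holds
C4: a7 = 1, a3 = 7; 1 < 7  holds
C5: a7 = 1 is not in {5, 2, -2}  fails
C6: a4 + a2 = 12 + 9 = 21; 21 < 22  holds
C7: abs(12 - 1) = 11; 11 ≤ 12  holds
C8: a8=7, a3=7, a5=27; 1 of them equals 27  holds
C9: a4^2 + a1^2 = 12^2 + 5^2 = 144 + 25 = 169  holds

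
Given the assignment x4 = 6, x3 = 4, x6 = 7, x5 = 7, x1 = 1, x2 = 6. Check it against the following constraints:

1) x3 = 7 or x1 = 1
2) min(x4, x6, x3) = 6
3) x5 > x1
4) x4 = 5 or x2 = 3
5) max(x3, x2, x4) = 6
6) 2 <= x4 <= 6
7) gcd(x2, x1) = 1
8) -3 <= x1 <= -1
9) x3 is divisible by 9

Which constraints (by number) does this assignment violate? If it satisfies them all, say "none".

Constraints 2, 4, 8, 9 are violated.

1) x3 = 4 ≠ 7, but x1 = 1 = 1 (second disjunct) — OK.
2) min(6, 7, 4) = 4, not 6 — violated.
3) x5 = 7, x1 = 1; 7 > 1 — OK.
4) x4 = 6 ≠ 5 and x2 = 6 ≠ 3; both disjuncts false — violated.
5) max(4, 6, 6) = 6 — OK.
6) x4 = 6 lies in [2, 6] — OK.
7) gcd(6, 1) = 1 — OK.
8) x1 = 1 is outside [-3, -1] — violated.
9) 4 = 9*0 + 4, so 9 does not divide 4 — violated.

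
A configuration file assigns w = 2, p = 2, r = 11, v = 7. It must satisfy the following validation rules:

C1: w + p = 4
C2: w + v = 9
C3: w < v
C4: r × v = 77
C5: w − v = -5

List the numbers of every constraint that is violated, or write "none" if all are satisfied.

None — every constraint holds.

C1: w + p = 2 + 2 = 4  ✔
C2: w + v = 2 + 7 = 9  ✔
C3: w = 2, v = 7; 2 < 7  ✔
C4: r × v = 11 × 7 = 77  ✔
C5: w − v = 2 − 7 = -5  ✔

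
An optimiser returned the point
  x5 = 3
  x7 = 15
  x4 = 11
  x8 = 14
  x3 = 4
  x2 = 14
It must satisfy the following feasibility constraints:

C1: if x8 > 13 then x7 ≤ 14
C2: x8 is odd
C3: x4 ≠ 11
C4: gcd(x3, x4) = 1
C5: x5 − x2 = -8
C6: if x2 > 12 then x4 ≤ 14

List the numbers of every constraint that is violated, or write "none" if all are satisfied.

C1: x8 = 14 > 13, so we need x7 ≤ 14; but x7 = 15 > 14  ✗
C2: x8 = 14 is even  ✗
C3: x4 = 11, but 11 is required to differ  ✗
C4: gcd(4, 11) = 1  ✓
C5: x5 − x2 = 3 − 14 = -11, not -8  ✗
C6: x2 = 14 > 12, so we need x4 ≤ 14; x4 = 11 ≤ 14  ✓

Constraints 1, 2, 3, and 5 are violated.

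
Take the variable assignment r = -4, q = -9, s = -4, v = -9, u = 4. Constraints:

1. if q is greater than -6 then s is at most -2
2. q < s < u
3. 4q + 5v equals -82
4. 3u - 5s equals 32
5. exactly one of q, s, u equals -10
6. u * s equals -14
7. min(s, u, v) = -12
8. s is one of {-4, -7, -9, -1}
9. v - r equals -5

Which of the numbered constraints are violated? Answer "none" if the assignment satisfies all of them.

1. q = -9, not > -6; antecedent false, conditional vacuously true  ✔
2. values -9 < -4 < 4  ✔
3. 4q + 5v = 4(-9) + 5(-9) = -81, not -82  ✘
4. 3u - 5s = 3(4) - 5(-4) = 32  ✔
5. q=-9, s=-4, u=4; 0 of them equal -10, not exactly one  ✘
6. u * s = 4 * (-4) = -16, not -14  ✘
7. min(-4, 4, -9) = -9, not -12  ✘
8. s = -4 is in {-4, -7, -9, -1}  ✔
9. v - r = -9 - (-4) = -5  ✔

Constraints 3, 5, 6, and 7 are violated.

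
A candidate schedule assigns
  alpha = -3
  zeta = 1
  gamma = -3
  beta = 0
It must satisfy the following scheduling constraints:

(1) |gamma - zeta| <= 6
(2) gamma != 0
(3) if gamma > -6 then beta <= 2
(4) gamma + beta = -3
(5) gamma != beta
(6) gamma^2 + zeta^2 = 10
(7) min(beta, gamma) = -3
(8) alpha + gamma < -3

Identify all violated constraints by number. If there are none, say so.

(1) |-3 - 1| = 4; 4 ≤ 6 — satisfied.
(2) gamma = -3, and -3 ≠ 0 — satisfied.
(3) gamma = -3 > -6, so we need beta ≤ 2; beta = 0 ≤ 2 — satisfied.
(4) gamma + beta = -3 + 0 = -3 — satisfied.
(5) gamma = -3, beta = 0; distinct — satisfied.
(6) gamma^2 + zeta^2 = (-3)^2 + 1^2 = 9 + 1 = 10 — satisfied.
(7) min(0, -3) = -3 — satisfied.
(8) alpha + gamma = -3 + (-3) = -6; -6 < -3 — satisfied.

No violations.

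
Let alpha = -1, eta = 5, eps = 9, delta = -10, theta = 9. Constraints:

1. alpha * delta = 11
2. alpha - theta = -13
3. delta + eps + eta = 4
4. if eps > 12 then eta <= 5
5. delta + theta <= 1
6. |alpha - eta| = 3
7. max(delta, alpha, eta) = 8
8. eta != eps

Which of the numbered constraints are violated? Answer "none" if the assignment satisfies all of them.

1. alpha * delta = -1 * (-10) = 10, not 11 — violated.
2. alpha - theta = -1 - 9 = -10, not -13 — violated.
3. delta + eps + eta = -10 + 9 + 5 = 4 — OK.
4. eps = 9, not > 12; antecedent false, conditional vacuously true — OK.
5. delta + theta = -10 + 9 = -1; -1 ≤ 1 — OK.
6. |-1 - 5| = 6, not 3 — violated.
7. max(-10, -1, 5) = 5, not 8 — violated.
8. eta = 5, eps = 9; distinct — OK.

Constraints 1, 2, 6, and 7 are violated.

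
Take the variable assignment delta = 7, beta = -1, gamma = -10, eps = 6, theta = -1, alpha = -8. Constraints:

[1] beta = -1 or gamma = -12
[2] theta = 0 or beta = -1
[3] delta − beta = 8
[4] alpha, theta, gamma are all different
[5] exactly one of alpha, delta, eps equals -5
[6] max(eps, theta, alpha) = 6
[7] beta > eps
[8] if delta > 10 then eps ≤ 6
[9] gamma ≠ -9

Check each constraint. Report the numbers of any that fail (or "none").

Constraints 5 and 7 are violated.

[1] beta = -1 = -1 (first disjunct) — holds.
[2] theta = -1 ≠ 0, but beta = -1 = -1 (second disjunct) — holds.
[3] delta − beta = 7 − (-1) = 8 — holds.
[4] values -8, -1, -10 are pairwise distinct — holds.
[5] alpha=-8, delta=7, eps=6; 0 of them equal -5, not exactly one — does not hold.
[6] max(6, -1, -8) = 6 — holds.
[7] beta = -1, eps = 6; -1 ≤ 6 (want >) — does not hold.
[8] delta = 7, not > 10; antecedent false, conditional vacuously true — holds.
[9] gamma = -10, and -10 ≠ -9 — holds.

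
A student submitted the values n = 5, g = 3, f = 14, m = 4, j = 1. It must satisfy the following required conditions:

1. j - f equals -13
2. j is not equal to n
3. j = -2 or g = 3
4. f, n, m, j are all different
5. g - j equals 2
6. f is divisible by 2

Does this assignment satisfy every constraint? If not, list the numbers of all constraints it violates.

Yes — all constraints hold.

1. j - f = 1 - 14 = -13 — holds.
2. j = 1, n = 5; distinct — holds.
3. j = 1 ≠ -2, but g = 3 = 3 (second disjunct) — holds.
4. values 14, 5, 4, 1 are pairwise distinct — holds.
5. g - j = 3 - 1 = 2 — holds.
6. 14 / 2 = 7, so 2 divides 14 — holds.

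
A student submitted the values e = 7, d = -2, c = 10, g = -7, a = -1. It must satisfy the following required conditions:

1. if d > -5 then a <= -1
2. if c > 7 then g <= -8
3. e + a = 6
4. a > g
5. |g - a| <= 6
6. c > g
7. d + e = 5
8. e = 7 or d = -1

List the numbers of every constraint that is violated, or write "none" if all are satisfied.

1. d = -2 > -5, so we need a ≤ -1; a = -1 ≤ -1  yes
2. c = 10 > 7, so we need g ≤ -8; but g = -7 > -8  no
3. e + a = 7 + (-1) = 6  yes
4. a = -1, g = -7; -1 > -7  yes
5. |-7 - (-1)| = 6; 6 ≤ 6  yes
6. c = 10, g = -7; 10 > -7  yes
7. d + e = -2 + 7 = 5  yes
8. e = 7 = 7 (first disjunct)  yes

No — constraint 2 is not satisfied.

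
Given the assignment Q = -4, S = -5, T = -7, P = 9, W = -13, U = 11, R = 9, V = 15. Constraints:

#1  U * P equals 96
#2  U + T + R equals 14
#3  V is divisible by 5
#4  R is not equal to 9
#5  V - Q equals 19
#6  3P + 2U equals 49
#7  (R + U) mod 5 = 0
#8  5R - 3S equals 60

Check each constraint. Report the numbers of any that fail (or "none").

#1 U * P = 11 * 9 = 99, not 96 — fails.
#2 U + T + R = 11 + (-7) + 9 = 13, not 14 — fails.
#3 15 / 5 = 3, so 5 divides 15 — holds.
#4 R = 9, but 9 is required to differ — fails.
#5 V - Q = 15 - (-4) = 19 — holds.
#6 3P + 2U = 3(9) + 2(11) = 49 — holds.
#7 R + U = 20; 20 mod 5 = 0 — holds.
#8 5R - 3S = 5(9) - 3(-5) = 60 — holds.

Violated: 1, 2, 4.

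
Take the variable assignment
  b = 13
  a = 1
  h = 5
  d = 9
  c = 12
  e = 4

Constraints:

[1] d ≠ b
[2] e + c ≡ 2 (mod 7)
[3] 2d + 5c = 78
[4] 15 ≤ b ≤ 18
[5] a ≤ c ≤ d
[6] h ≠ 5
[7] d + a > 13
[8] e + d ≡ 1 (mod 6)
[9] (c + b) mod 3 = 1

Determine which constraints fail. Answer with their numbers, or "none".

The assignment fails constraints 4, 5, 6, 7.

[1] d = 9, b = 13; distinct — satisfied.
[2] e + c = 16; 16 mod 7 = 2 — satisfied.
[3] 2d + 5c = 2(9) + 5(12) = 78 — satisfied.
[4] b = 13 is outside [15, 18] — violated.
[5] values 1, 12, 9; c = 12 is not ≤ d = 9 — violated.
[6] h = 5, but 5 is required to differ — violated.
[7] d + a = 9 + 1 = 10; 10 ≤ 13, bound 13 not met — violated.
[8] e + d = 13; 13 mod 6 = 1 — satisfied.
[9] c + b = 25; 25 mod 3 = 1 — satisfied.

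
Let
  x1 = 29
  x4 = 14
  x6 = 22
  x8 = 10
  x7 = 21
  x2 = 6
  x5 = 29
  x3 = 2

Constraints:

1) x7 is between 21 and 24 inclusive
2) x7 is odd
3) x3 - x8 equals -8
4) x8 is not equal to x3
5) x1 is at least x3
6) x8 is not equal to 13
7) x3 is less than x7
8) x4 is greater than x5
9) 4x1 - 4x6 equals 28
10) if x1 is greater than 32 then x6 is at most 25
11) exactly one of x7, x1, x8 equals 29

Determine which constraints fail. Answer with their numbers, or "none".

The assignment fails constraint 8.

1) x7 = 21 lies in [21, 24] — holds.
2) x7 = 21 is odd — holds.
3) x3 - x8 = 2 - 10 = -8 — holds.
4) x8 = 10, x3 = 2; distinct — holds.
5) x1 = 29, x3 = 2; 29 ≥ 2 — holds.
6) x8 = 10, and 10 ≠ 13 — holds.
7) x3 = 2, x7 = 21; 2 < 21 — holds.
8) x4 = 14, x5 = 29; 14 ≤ 29 (want >) — does not hold.
9) 4x1 - 4x6 = 4(29) - 4(22) = 28 — holds.
10) x1 = 29, not > 32; antecedent false, conditional vacuously true — holds.
11) x7=21, x1=29, x8=10; 1 of them equals 29 — holds.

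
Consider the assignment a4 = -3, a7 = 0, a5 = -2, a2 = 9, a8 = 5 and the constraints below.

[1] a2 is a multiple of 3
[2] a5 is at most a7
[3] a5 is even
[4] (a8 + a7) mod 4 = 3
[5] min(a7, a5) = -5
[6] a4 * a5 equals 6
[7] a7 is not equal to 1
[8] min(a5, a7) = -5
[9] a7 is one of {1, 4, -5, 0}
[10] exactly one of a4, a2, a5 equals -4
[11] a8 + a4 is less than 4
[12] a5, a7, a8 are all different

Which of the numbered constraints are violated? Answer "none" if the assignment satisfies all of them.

[1] 9 / 3 = 3, so 3 divides 9  OK
[2] a5 = -2, a7 = 0; -2 ≤ 0  OK
[3] a5 = -2 is even  OK
[4] a8 + a7 = 5; 5 mod 4 = 1, not 3  FAIL
[5] min(0, -2) = -2, not -5  FAIL
[6] a4 * a5 = -3 * (-2) = 6  OK
[7] a7 = 0, and 0 ≠ 1  OK
[8] min(-2, 0) = -2, not -5  FAIL
[9] a7 = 0 is in {1, 4, -5, 0}  OK
[10] a4=-3, a2=9, a5=-2; 0 of them equal -4, not exactly one  FAIL
[11] a8 + a4 = 5 + (-3) = 2; 2 < 4  OK
[12] values -2, 0, 5 are pairwise distinct  OK

Constraints 4, 5, 8, 10 are violated.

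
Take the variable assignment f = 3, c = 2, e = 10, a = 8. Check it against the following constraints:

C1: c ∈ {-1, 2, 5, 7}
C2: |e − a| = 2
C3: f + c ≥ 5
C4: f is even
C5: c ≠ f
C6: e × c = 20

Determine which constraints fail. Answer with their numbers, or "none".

The assignment fails constraint 4.

C1: c = 2 is in {-1, 2, 5, 7}  ✔
C2: |10 − 8| = 2  ✔
C3: f + c = 3 + 2 = 5; 5 ≥ 5  ✔
C4: f = 3 is odd  ✘
C5: c = 2, f = 3; distinct  ✔
C6: e × c = 10 × 2 = 20  ✔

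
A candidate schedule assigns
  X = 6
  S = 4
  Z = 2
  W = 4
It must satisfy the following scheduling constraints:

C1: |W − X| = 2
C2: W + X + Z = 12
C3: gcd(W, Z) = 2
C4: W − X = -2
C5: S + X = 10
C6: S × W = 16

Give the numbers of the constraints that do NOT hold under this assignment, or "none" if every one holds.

All constraints are satisfied.

C1: |4 − 6| = 2 — OK.
C2: W + X + Z = 4 + 6 + 2 = 12 — OK.
C3: gcd(4, 2) = 2 — OK.
C4: W − X = 4 − 6 = -2 — OK.
C5: S + X = 4 + 6 = 10 — OK.
C6: S × W = 4 × 4 = 16 — OK.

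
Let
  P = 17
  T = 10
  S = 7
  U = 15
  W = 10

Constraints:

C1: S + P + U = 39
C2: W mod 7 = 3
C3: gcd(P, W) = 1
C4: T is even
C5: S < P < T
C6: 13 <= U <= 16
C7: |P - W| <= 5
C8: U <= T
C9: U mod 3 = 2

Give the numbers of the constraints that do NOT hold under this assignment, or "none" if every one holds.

Constraints 5, 7, 8, and 9 do not hold.

C1: S + P + U = 7 + 17 + 15 = 39  true
C2: 10 mod 7 = 3  true
C3: gcd(17, 10) = 1  true
C4: T = 10 is even  true
C5: values 7, 17, 10; P = 17 is not < T = 10  false
C6: U = 15 lies in [13, 16]  true
C7: |17 - 10| = 7; 7 > 5, exceeds bound 5  false
C8: U = 15, T = 10; 15 > 10 (want ≤)  false
C9: 15 mod 3 = 0, not 2  false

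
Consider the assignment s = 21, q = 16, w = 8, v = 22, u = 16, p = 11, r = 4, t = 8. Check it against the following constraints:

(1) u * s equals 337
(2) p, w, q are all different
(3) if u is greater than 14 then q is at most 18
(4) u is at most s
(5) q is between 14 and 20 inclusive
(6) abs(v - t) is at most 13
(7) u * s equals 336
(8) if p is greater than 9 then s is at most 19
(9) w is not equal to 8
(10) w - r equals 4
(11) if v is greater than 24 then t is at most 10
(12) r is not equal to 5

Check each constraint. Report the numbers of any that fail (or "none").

(1) u * s = 16 * 21 = 336, not 337 — violated.
(2) values 11, 8, 16 are pairwise distinct — OK.
(3) u = 16 > 14, so we need q ≤ 18; q = 16 ≤ 18 — OK.
(4) u = 16, s = 21; 16 ≤ 21 — OK.
(5) q = 16 lies in [14, 20] — OK.
(6) abs(22 - 8) = 14; 14 > 13, exceeds bound 13 — violated.
(7) u * s = 16 * 21 = 336 — OK.
(8) p = 11 > 9, so we need s ≤ 19; but s = 21 > 19 — violated.
(9) w = 8, but 8 is required to differ — violated.
(10) w - r = 8 - 4 = 4 — OK.
(11) v = 22, not > 24; antecedent false, conditional vacuously true — OK.
(12) r = 4, and 4 ≠ 5 — OK.

The assignment fails constraints 1, 6, 8, 9.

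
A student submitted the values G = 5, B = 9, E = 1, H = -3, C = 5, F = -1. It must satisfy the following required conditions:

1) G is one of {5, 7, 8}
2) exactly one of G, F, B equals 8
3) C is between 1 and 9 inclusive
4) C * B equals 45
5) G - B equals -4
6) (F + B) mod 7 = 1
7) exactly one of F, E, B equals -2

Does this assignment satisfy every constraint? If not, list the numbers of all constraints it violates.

Violated: 2, 7.

1) G = 5 is in {5, 7, 8}  ✔
2) G=5, F=-1, B=9; 0 of them equal 8, not exactly one  ✘
3) C = 5 lies in [1, 9]  ✔
4) C * B = 5 * 9 = 45  ✔
5) G - B = 5 - 9 = -4  ✔
6) F + B = 8; 8 mod 7 = 1  ✔
7) F=-1, E=1, B=9; 0 of them equal -2, not exactly one  ✘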